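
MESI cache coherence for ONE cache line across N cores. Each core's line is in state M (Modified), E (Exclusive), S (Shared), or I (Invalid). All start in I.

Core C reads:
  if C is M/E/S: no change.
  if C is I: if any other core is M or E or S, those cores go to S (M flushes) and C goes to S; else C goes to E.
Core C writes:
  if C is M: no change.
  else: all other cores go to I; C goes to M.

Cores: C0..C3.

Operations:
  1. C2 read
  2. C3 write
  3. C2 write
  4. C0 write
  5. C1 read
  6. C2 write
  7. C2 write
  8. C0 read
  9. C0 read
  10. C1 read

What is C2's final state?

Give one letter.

Answer: S

Derivation:
Op 1: C2 read [C2 read from I: no other sharers -> C2=E (exclusive)] -> [I,I,E,I]
Op 2: C3 write [C3 write: invalidate ['C2=E'] -> C3=M] -> [I,I,I,M]
Op 3: C2 write [C2 write: invalidate ['C3=M'] -> C2=M] -> [I,I,M,I]
Op 4: C0 write [C0 write: invalidate ['C2=M'] -> C0=M] -> [M,I,I,I]
Op 5: C1 read [C1 read from I: others=['C0=M'] -> C1=S, others downsized to S] -> [S,S,I,I]
Op 6: C2 write [C2 write: invalidate ['C0=S', 'C1=S'] -> C2=M] -> [I,I,M,I]
Op 7: C2 write [C2 write: already M (modified), no change] -> [I,I,M,I]
Op 8: C0 read [C0 read from I: others=['C2=M'] -> C0=S, others downsized to S] -> [S,I,S,I]
Op 9: C0 read [C0 read: already in S, no change] -> [S,I,S,I]
Op 10: C1 read [C1 read from I: others=['C0=S', 'C2=S'] -> C1=S, others downsized to S] -> [S,S,S,I]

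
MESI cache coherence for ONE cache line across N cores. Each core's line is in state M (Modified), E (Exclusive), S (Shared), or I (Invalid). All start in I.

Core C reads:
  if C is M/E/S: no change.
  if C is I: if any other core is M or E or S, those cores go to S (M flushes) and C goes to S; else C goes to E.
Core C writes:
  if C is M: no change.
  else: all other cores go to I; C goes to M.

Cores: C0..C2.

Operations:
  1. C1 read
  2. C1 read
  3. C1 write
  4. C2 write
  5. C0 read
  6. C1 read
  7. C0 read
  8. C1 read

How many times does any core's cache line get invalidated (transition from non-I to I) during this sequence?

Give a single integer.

Answer: 1

Derivation:
Op 1: C1 read [C1 read from I: no other sharers -> C1=E (exclusive)] -> [I,E,I] (invalidations this op: 0; running total: 0)
Op 2: C1 read [C1 read: already in E, no change] -> [I,E,I] (invalidations this op: 0; running total: 0)
Op 3: C1 write [C1 write: invalidate none -> C1=M] -> [I,M,I] (invalidations this op: 0; running total: 0)
Op 4: C2 write [C2 write: invalidate ['C1=M'] -> C2=M] -> [I,I,M] (invalidations this op: 1; running total: 1)
Op 5: C0 read [C0 read from I: others=['C2=M'] -> C0=S, others downsized to S] -> [S,I,S] (invalidations this op: 0; running total: 1)
Op 6: C1 read [C1 read from I: others=['C0=S', 'C2=S'] -> C1=S, others downsized to S] -> [S,S,S] (invalidations this op: 0; running total: 1)
Op 7: C0 read [C0 read: already in S, no change] -> [S,S,S] (invalidations this op: 0; running total: 1)
Op 8: C1 read [C1 read: already in S, no change] -> [S,S,S] (invalidations this op: 0; running total: 1)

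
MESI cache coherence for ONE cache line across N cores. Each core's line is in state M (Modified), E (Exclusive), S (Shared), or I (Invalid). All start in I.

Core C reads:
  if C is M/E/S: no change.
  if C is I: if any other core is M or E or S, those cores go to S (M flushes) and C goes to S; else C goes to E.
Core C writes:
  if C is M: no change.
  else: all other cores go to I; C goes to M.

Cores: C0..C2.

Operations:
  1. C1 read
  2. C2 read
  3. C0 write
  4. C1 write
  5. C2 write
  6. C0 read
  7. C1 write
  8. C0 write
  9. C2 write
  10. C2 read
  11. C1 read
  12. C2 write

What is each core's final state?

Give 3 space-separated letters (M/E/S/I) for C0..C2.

Op 1: C1 read [C1 read from I: no other sharers -> C1=E (exclusive)] -> [I,E,I]
Op 2: C2 read [C2 read from I: others=['C1=E'] -> C2=S, others downsized to S] -> [I,S,S]
Op 3: C0 write [C0 write: invalidate ['C1=S', 'C2=S'] -> C0=M] -> [M,I,I]
Op 4: C1 write [C1 write: invalidate ['C0=M'] -> C1=M] -> [I,M,I]
Op 5: C2 write [C2 write: invalidate ['C1=M'] -> C2=M] -> [I,I,M]
Op 6: C0 read [C0 read from I: others=['C2=M'] -> C0=S, others downsized to S] -> [S,I,S]
Op 7: C1 write [C1 write: invalidate ['C0=S', 'C2=S'] -> C1=M] -> [I,M,I]
Op 8: C0 write [C0 write: invalidate ['C1=M'] -> C0=M] -> [M,I,I]
Op 9: C2 write [C2 write: invalidate ['C0=M'] -> C2=M] -> [I,I,M]
Op 10: C2 read [C2 read: already in M, no change] -> [I,I,M]
Op 11: C1 read [C1 read from I: others=['C2=M'] -> C1=S, others downsized to S] -> [I,S,S]
Op 12: C2 write [C2 write: invalidate ['C1=S'] -> C2=M] -> [I,I,M]

Answer: I I M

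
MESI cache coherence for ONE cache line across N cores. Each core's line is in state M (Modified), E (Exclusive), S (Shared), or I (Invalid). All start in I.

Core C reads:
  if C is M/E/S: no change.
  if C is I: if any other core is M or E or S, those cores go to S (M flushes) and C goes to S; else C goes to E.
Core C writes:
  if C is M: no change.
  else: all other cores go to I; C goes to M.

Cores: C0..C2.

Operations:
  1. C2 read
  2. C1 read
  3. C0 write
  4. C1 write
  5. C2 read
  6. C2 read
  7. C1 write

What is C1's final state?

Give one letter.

Op 1: C2 read [C2 read from I: no other sharers -> C2=E (exclusive)] -> [I,I,E]
Op 2: C1 read [C1 read from I: others=['C2=E'] -> C1=S, others downsized to S] -> [I,S,S]
Op 3: C0 write [C0 write: invalidate ['C1=S', 'C2=S'] -> C0=M] -> [M,I,I]
Op 4: C1 write [C1 write: invalidate ['C0=M'] -> C1=M] -> [I,M,I]
Op 5: C2 read [C2 read from I: others=['C1=M'] -> C2=S, others downsized to S] -> [I,S,S]
Op 6: C2 read [C2 read: already in S, no change] -> [I,S,S]
Op 7: C1 write [C1 write: invalidate ['C2=S'] -> C1=M] -> [I,M,I]

Answer: M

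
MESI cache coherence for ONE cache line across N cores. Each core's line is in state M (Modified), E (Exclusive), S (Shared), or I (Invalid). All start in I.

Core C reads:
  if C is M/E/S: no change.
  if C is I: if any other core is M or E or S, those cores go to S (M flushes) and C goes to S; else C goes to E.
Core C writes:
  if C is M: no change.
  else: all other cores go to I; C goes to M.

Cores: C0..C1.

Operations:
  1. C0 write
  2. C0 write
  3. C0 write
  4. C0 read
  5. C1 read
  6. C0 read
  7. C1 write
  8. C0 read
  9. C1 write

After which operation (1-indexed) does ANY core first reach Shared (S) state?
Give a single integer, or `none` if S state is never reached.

Op 1: C0 write [C0 write: invalidate none -> C0=M] -> [M,I]
Op 2: C0 write [C0 write: already M (modified), no change] -> [M,I]
Op 3: C0 write [C0 write: already M (modified), no change] -> [M,I]
Op 4: C0 read [C0 read: already in M, no change] -> [M,I]
Op 5: C1 read [C1 read from I: others=['C0=M'] -> C1=S, others downsized to S] -> [S,S]
  -> First S state at op 5; remaining ops need not be traced.

Answer: 5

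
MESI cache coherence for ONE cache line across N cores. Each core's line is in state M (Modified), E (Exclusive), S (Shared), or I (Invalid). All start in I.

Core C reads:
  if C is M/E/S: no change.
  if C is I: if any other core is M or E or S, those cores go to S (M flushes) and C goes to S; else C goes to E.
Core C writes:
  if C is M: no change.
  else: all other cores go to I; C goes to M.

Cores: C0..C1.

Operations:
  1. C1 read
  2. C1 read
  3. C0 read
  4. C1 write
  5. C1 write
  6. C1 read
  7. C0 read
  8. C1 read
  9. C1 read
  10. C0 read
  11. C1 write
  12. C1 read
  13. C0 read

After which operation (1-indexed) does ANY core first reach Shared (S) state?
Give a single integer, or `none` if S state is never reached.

Op 1: C1 read [C1 read from I: no other sharers -> C1=E (exclusive)] -> [I,E]
Op 2: C1 read [C1 read: already in E, no change] -> [I,E]
Op 3: C0 read [C0 read from I: others=['C1=E'] -> C0=S, others downsized to S] -> [S,S]
  -> First S state at op 3; remaining ops need not be traced.

Answer: 3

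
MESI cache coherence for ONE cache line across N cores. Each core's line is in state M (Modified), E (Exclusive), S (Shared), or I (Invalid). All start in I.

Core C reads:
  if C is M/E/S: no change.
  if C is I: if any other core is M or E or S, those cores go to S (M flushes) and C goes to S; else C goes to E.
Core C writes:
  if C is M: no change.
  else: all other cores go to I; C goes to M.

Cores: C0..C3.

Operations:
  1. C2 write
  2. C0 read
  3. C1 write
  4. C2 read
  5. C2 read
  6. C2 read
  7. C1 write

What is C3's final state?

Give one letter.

Answer: I

Derivation:
Op 1: C2 write [C2 write: invalidate none -> C2=M] -> [I,I,M,I]
Op 2: C0 read [C0 read from I: others=['C2=M'] -> C0=S, others downsized to S] -> [S,I,S,I]
Op 3: C1 write [C1 write: invalidate ['C0=S', 'C2=S'] -> C1=M] -> [I,M,I,I]
Op 4: C2 read [C2 read from I: others=['C1=M'] -> C2=S, others downsized to S] -> [I,S,S,I]
Op 5: C2 read [C2 read: already in S, no change] -> [I,S,S,I]
Op 6: C2 read [C2 read: already in S, no change] -> [I,S,S,I]
Op 7: C1 write [C1 write: invalidate ['C2=S'] -> C1=M] -> [I,M,I,I]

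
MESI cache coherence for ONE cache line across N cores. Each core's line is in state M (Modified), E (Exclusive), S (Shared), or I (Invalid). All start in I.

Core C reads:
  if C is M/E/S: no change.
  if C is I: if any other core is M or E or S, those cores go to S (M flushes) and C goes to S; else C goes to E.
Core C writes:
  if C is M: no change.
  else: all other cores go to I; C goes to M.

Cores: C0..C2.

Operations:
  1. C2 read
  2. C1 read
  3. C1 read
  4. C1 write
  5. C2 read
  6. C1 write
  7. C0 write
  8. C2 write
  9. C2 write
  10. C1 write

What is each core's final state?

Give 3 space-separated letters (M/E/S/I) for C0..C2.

Answer: I M I

Derivation:
Op 1: C2 read [C2 read from I: no other sharers -> C2=E (exclusive)] -> [I,I,E]
Op 2: C1 read [C1 read from I: others=['C2=E'] -> C1=S, others downsized to S] -> [I,S,S]
Op 3: C1 read [C1 read: already in S, no change] -> [I,S,S]
Op 4: C1 write [C1 write: invalidate ['C2=S'] -> C1=M] -> [I,M,I]
Op 5: C2 read [C2 read from I: others=['C1=M'] -> C2=S, others downsized to S] -> [I,S,S]
Op 6: C1 write [C1 write: invalidate ['C2=S'] -> C1=M] -> [I,M,I]
Op 7: C0 write [C0 write: invalidate ['C1=M'] -> C0=M] -> [M,I,I]
Op 8: C2 write [C2 write: invalidate ['C0=M'] -> C2=M] -> [I,I,M]
Op 9: C2 write [C2 write: already M (modified), no change] -> [I,I,M]
Op 10: C1 write [C1 write: invalidate ['C2=M'] -> C1=M] -> [I,M,I]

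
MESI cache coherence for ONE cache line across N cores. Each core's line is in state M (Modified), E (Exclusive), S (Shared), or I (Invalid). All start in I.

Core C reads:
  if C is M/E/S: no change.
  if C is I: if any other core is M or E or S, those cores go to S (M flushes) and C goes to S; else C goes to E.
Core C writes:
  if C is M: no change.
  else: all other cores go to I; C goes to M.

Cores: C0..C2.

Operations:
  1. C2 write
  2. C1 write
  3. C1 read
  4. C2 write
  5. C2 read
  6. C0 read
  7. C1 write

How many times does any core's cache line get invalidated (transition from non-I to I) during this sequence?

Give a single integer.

Answer: 4

Derivation:
Op 1: C2 write [C2 write: invalidate none -> C2=M] -> [I,I,M] (invalidations this op: 0; running total: 0)
Op 2: C1 write [C1 write: invalidate ['C2=M'] -> C1=M] -> [I,M,I] (invalidations this op: 1; running total: 1)
Op 3: C1 read [C1 read: already in M, no change] -> [I,M,I] (invalidations this op: 0; running total: 1)
Op 4: C2 write [C2 write: invalidate ['C1=M'] -> C2=M] -> [I,I,M] (invalidations this op: 1; running total: 2)
Op 5: C2 read [C2 read: already in M, no change] -> [I,I,M] (invalidations this op: 0; running total: 2)
Op 6: C0 read [C0 read from I: others=['C2=M'] -> C0=S, others downsized to S] -> [S,I,S] (invalidations this op: 0; running total: 2)
Op 7: C1 write [C1 write: invalidate ['C0=S', 'C2=S'] -> C1=M] -> [I,M,I] (invalidations this op: 2; running total: 4)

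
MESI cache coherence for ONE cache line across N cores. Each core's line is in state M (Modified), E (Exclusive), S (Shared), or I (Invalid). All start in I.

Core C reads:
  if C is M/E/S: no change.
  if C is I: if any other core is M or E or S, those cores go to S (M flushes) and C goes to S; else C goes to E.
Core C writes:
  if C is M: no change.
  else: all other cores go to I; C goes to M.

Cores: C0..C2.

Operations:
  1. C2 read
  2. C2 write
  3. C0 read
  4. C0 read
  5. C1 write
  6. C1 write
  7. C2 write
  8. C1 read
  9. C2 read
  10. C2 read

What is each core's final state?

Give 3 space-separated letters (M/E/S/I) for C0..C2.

Op 1: C2 read [C2 read from I: no other sharers -> C2=E (exclusive)] -> [I,I,E]
Op 2: C2 write [C2 write: invalidate none -> C2=M] -> [I,I,M]
Op 3: C0 read [C0 read from I: others=['C2=M'] -> C0=S, others downsized to S] -> [S,I,S]
Op 4: C0 read [C0 read: already in S, no change] -> [S,I,S]
Op 5: C1 write [C1 write: invalidate ['C0=S', 'C2=S'] -> C1=M] -> [I,M,I]
Op 6: C1 write [C1 write: already M (modified), no change] -> [I,M,I]
Op 7: C2 write [C2 write: invalidate ['C1=M'] -> C2=M] -> [I,I,M]
Op 8: C1 read [C1 read from I: others=['C2=M'] -> C1=S, others downsized to S] -> [I,S,S]
Op 9: C2 read [C2 read: already in S, no change] -> [I,S,S]
Op 10: C2 read [C2 read: already in S, no change] -> [I,S,S]

Answer: I S S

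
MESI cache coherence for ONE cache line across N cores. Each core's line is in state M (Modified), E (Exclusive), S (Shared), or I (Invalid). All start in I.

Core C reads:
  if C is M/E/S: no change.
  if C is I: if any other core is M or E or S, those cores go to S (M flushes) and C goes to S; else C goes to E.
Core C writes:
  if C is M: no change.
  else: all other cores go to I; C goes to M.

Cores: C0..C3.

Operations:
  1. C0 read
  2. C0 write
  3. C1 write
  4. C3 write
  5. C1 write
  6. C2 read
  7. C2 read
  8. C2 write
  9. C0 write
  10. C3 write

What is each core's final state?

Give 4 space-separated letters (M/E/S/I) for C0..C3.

Op 1: C0 read [C0 read from I: no other sharers -> C0=E (exclusive)] -> [E,I,I,I]
Op 2: C0 write [C0 write: invalidate none -> C0=M] -> [M,I,I,I]
Op 3: C1 write [C1 write: invalidate ['C0=M'] -> C1=M] -> [I,M,I,I]
Op 4: C3 write [C3 write: invalidate ['C1=M'] -> C3=M] -> [I,I,I,M]
Op 5: C1 write [C1 write: invalidate ['C3=M'] -> C1=M] -> [I,M,I,I]
Op 6: C2 read [C2 read from I: others=['C1=M'] -> C2=S, others downsized to S] -> [I,S,S,I]
Op 7: C2 read [C2 read: already in S, no change] -> [I,S,S,I]
Op 8: C2 write [C2 write: invalidate ['C1=S'] -> C2=M] -> [I,I,M,I]
Op 9: C0 write [C0 write: invalidate ['C2=M'] -> C0=M] -> [M,I,I,I]
Op 10: C3 write [C3 write: invalidate ['C0=M'] -> C3=M] -> [I,I,I,M]

Answer: I I I M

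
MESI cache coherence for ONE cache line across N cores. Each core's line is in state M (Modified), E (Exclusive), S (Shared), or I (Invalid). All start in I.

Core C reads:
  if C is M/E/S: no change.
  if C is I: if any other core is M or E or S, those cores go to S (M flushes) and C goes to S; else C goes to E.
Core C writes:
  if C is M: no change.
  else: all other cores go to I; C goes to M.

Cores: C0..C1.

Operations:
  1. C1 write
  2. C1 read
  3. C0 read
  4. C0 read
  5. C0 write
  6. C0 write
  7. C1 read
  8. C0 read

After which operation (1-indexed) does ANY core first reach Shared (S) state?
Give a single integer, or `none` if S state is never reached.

Answer: 3

Derivation:
Op 1: C1 write [C1 write: invalidate none -> C1=M] -> [I,M]
Op 2: C1 read [C1 read: already in M, no change] -> [I,M]
Op 3: C0 read [C0 read from I: others=['C1=M'] -> C0=S, others downsized to S] -> [S,S]
  -> First S state at op 3; remaining ops need not be traced.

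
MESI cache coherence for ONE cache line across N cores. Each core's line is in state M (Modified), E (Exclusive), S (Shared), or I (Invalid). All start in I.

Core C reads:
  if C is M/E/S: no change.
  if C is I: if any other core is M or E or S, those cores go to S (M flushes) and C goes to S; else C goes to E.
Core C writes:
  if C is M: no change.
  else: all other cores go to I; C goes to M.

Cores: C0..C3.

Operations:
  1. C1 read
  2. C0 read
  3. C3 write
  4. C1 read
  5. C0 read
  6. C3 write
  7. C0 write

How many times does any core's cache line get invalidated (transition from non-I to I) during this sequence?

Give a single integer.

Answer: 5

Derivation:
Op 1: C1 read [C1 read from I: no other sharers -> C1=E (exclusive)] -> [I,E,I,I] (invalidations this op: 0; running total: 0)
Op 2: C0 read [C0 read from I: others=['C1=E'] -> C0=S, others downsized to S] -> [S,S,I,I] (invalidations this op: 0; running total: 0)
Op 3: C3 write [C3 write: invalidate ['C0=S', 'C1=S'] -> C3=M] -> [I,I,I,M] (invalidations this op: 2; running total: 2)
Op 4: C1 read [C1 read from I: others=['C3=M'] -> C1=S, others downsized to S] -> [I,S,I,S] (invalidations this op: 0; running total: 2)
Op 5: C0 read [C0 read from I: others=['C1=S', 'C3=S'] -> C0=S, others downsized to S] -> [S,S,I,S] (invalidations this op: 0; running total: 2)
Op 6: C3 write [C3 write: invalidate ['C0=S', 'C1=S'] -> C3=M] -> [I,I,I,M] (invalidations this op: 2; running total: 4)
Op 7: C0 write [C0 write: invalidate ['C3=M'] -> C0=M] -> [M,I,I,I] (invalidations this op: 1; running total: 5)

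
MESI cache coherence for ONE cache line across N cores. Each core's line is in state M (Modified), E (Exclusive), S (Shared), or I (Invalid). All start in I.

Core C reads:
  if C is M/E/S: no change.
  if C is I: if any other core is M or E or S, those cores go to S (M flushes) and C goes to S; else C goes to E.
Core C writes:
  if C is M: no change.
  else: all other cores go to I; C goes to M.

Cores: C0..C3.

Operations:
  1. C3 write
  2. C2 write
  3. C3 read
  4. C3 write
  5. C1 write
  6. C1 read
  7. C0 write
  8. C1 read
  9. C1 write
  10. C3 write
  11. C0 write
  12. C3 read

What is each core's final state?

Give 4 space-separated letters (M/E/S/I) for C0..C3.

Answer: S I I S

Derivation:
Op 1: C3 write [C3 write: invalidate none -> C3=M] -> [I,I,I,M]
Op 2: C2 write [C2 write: invalidate ['C3=M'] -> C2=M] -> [I,I,M,I]
Op 3: C3 read [C3 read from I: others=['C2=M'] -> C3=S, others downsized to S] -> [I,I,S,S]
Op 4: C3 write [C3 write: invalidate ['C2=S'] -> C3=M] -> [I,I,I,M]
Op 5: C1 write [C1 write: invalidate ['C3=M'] -> C1=M] -> [I,M,I,I]
Op 6: C1 read [C1 read: already in M, no change] -> [I,M,I,I]
Op 7: C0 write [C0 write: invalidate ['C1=M'] -> C0=M] -> [M,I,I,I]
Op 8: C1 read [C1 read from I: others=['C0=M'] -> C1=S, others downsized to S] -> [S,S,I,I]
Op 9: C1 write [C1 write: invalidate ['C0=S'] -> C1=M] -> [I,M,I,I]
Op 10: C3 write [C3 write: invalidate ['C1=M'] -> C3=M] -> [I,I,I,M]
Op 11: C0 write [C0 write: invalidate ['C3=M'] -> C0=M] -> [M,I,I,I]
Op 12: C3 read [C3 read from I: others=['C0=M'] -> C3=S, others downsized to S] -> [S,I,I,S]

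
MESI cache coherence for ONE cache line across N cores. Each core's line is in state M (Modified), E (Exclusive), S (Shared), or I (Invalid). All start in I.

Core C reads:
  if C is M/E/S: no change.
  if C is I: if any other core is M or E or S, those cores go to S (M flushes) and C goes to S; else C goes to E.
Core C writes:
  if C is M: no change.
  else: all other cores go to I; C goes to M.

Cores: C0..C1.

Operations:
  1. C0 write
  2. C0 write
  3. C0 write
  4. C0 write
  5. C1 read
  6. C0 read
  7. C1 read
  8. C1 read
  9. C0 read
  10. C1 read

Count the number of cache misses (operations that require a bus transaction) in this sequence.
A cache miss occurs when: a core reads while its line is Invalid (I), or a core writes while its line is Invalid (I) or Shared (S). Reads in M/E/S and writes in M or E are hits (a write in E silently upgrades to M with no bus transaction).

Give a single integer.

Answer: 2

Derivation:
Op 1: C0 write [C0 write: invalidate none -> C0=M] -> [M,I] [MISS #1: write from I]
Op 2: C0 write [C0 write: already M (modified), no change] -> [M,I] [hit: write from M]
Op 3: C0 write [C0 write: already M (modified), no change] -> [M,I] [hit: write from M]
Op 4: C0 write [C0 write: already M (modified), no change] -> [M,I] [hit: write from M]
Op 5: C1 read [C1 read from I: others=['C0=M'] -> C1=S, others downsized to S] -> [S,S] [MISS #2: read from I]
Op 6: C0 read [C0 read: already in S, no change] -> [S,S] [hit: read from S]
Op 7: C1 read [C1 read: already in S, no change] -> [S,S] [hit: read from S]
Op 8: C1 read [C1 read: already in S, no change] -> [S,S] [hit: read from S]
Op 9: C0 read [C0 read: already in S, no change] -> [S,S] [hit: read from S]
Op 10: C1 read [C1 read: already in S, no change] -> [S,S] [hit: read from S]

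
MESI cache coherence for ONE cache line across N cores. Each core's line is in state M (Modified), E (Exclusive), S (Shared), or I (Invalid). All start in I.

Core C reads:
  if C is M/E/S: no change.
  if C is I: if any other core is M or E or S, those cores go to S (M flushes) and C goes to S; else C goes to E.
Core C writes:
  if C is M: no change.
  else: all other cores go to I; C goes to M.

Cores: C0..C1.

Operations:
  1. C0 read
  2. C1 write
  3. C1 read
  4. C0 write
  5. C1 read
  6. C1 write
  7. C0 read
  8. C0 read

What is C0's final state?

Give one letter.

Answer: S

Derivation:
Op 1: C0 read [C0 read from I: no other sharers -> C0=E (exclusive)] -> [E,I]
Op 2: C1 write [C1 write: invalidate ['C0=E'] -> C1=M] -> [I,M]
Op 3: C1 read [C1 read: already in M, no change] -> [I,M]
Op 4: C0 write [C0 write: invalidate ['C1=M'] -> C0=M] -> [M,I]
Op 5: C1 read [C1 read from I: others=['C0=M'] -> C1=S, others downsized to S] -> [S,S]
Op 6: C1 write [C1 write: invalidate ['C0=S'] -> C1=M] -> [I,M]
Op 7: C0 read [C0 read from I: others=['C1=M'] -> C0=S, others downsized to S] -> [S,S]
Op 8: C0 read [C0 read: already in S, no change] -> [S,S]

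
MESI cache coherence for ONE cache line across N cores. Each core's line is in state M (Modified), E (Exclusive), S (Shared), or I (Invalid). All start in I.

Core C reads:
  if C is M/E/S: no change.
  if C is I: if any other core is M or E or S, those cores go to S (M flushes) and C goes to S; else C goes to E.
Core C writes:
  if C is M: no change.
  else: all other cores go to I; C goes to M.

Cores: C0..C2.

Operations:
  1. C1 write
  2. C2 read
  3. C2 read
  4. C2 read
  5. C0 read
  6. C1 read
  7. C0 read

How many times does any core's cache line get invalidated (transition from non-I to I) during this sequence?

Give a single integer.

Op 1: C1 write [C1 write: invalidate none -> C1=M] -> [I,M,I] (invalidations this op: 0; running total: 0)
Op 2: C2 read [C2 read from I: others=['C1=M'] -> C2=S, others downsized to S] -> [I,S,S] (invalidations this op: 0; running total: 0)
Op 3: C2 read [C2 read: already in S, no change] -> [I,S,S] (invalidations this op: 0; running total: 0)
Op 4: C2 read [C2 read: already in S, no change] -> [I,S,S] (invalidations this op: 0; running total: 0)
Op 5: C0 read [C0 read from I: others=['C1=S', 'C2=S'] -> C0=S, others downsized to S] -> [S,S,S] (invalidations this op: 0; running total: 0)
Op 6: C1 read [C1 read: already in S, no change] -> [S,S,S] (invalidations this op: 0; running total: 0)
Op 7: C0 read [C0 read: already in S, no change] -> [S,S,S] (invalidations this op: 0; running total: 0)

Answer: 0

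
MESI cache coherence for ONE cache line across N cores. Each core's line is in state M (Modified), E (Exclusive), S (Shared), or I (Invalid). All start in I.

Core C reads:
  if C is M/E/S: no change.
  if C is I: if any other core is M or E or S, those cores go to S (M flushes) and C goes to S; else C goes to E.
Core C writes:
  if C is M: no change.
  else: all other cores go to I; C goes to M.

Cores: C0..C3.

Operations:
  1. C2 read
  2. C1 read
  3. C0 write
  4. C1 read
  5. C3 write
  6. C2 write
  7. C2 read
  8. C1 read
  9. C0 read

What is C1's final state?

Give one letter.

Answer: S

Derivation:
Op 1: C2 read [C2 read from I: no other sharers -> C2=E (exclusive)] -> [I,I,E,I]
Op 2: C1 read [C1 read from I: others=['C2=E'] -> C1=S, others downsized to S] -> [I,S,S,I]
Op 3: C0 write [C0 write: invalidate ['C1=S', 'C2=S'] -> C0=M] -> [M,I,I,I]
Op 4: C1 read [C1 read from I: others=['C0=M'] -> C1=S, others downsized to S] -> [S,S,I,I]
Op 5: C3 write [C3 write: invalidate ['C0=S', 'C1=S'] -> C3=M] -> [I,I,I,M]
Op 6: C2 write [C2 write: invalidate ['C3=M'] -> C2=M] -> [I,I,M,I]
Op 7: C2 read [C2 read: already in M, no change] -> [I,I,M,I]
Op 8: C1 read [C1 read from I: others=['C2=M'] -> C1=S, others downsized to S] -> [I,S,S,I]
Op 9: C0 read [C0 read from I: others=['C1=S', 'C2=S'] -> C0=S, others downsized to S] -> [S,S,S,I]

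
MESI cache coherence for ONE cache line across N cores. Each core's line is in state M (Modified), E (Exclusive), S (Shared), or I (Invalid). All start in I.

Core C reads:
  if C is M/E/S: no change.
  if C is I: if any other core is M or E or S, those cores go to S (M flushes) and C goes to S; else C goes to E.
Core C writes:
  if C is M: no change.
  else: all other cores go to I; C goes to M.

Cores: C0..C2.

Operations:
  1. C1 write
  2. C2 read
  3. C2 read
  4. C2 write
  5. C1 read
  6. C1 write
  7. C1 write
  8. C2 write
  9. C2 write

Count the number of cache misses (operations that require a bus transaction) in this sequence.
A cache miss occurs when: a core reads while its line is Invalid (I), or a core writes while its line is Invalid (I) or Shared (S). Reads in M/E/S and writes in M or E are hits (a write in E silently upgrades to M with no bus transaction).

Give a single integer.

Op 1: C1 write [C1 write: invalidate none -> C1=M] -> [I,M,I] [MISS #1: write from I]
Op 2: C2 read [C2 read from I: others=['C1=M'] -> C2=S, others downsized to S] -> [I,S,S] [MISS #2: read from I]
Op 3: C2 read [C2 read: already in S, no change] -> [I,S,S] [hit: read from S]
Op 4: C2 write [C2 write: invalidate ['C1=S'] -> C2=M] -> [I,I,M] [MISS #3: write from S]
Op 5: C1 read [C1 read from I: others=['C2=M'] -> C1=S, others downsized to S] -> [I,S,S] [MISS #4: read from I]
Op 6: C1 write [C1 write: invalidate ['C2=S'] -> C1=M] -> [I,M,I] [MISS #5: write from S]
Op 7: C1 write [C1 write: already M (modified), no change] -> [I,M,I] [hit: write from M]
Op 8: C2 write [C2 write: invalidate ['C1=M'] -> C2=M] -> [I,I,M] [MISS #6: write from I]
Op 9: C2 write [C2 write: already M (modified), no change] -> [I,I,M] [hit: write from M]

Answer: 6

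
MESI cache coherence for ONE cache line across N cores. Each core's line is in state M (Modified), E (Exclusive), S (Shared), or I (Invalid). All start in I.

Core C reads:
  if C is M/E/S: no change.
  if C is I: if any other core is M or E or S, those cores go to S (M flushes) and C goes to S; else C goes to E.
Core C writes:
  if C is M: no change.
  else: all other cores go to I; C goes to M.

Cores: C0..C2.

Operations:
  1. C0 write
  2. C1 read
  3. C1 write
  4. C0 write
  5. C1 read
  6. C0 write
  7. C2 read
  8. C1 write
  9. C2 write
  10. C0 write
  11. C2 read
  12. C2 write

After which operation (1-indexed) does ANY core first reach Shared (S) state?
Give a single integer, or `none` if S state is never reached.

Answer: 2

Derivation:
Op 1: C0 write [C0 write: invalidate none -> C0=M] -> [M,I,I]
Op 2: C1 read [C1 read from I: others=['C0=M'] -> C1=S, others downsized to S] -> [S,S,I]
  -> First S state at op 2; remaining ops need not be traced.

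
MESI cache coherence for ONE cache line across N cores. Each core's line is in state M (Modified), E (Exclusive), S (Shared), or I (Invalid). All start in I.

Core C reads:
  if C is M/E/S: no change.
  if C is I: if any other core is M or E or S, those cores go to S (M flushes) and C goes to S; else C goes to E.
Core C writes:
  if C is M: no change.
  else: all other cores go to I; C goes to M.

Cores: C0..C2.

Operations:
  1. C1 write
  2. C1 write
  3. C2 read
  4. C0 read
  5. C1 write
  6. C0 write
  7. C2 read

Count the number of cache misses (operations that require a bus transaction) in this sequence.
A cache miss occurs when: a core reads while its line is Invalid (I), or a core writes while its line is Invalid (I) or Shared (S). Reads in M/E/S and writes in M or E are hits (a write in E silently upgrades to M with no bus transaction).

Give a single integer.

Answer: 6

Derivation:
Op 1: C1 write [C1 write: invalidate none -> C1=M] -> [I,M,I] [MISS #1: write from I]
Op 2: C1 write [C1 write: already M (modified), no change] -> [I,M,I] [hit: write from M]
Op 3: C2 read [C2 read from I: others=['C1=M'] -> C2=S, others downsized to S] -> [I,S,S] [MISS #2: read from I]
Op 4: C0 read [C0 read from I: others=['C1=S', 'C2=S'] -> C0=S, others downsized to S] -> [S,S,S] [MISS #3: read from I]
Op 5: C1 write [C1 write: invalidate ['C0=S', 'C2=S'] -> C1=M] -> [I,M,I] [MISS #4: write from S]
Op 6: C0 write [C0 write: invalidate ['C1=M'] -> C0=M] -> [M,I,I] [MISS #5: write from I]
Op 7: C2 read [C2 read from I: others=['C0=M'] -> C2=S, others downsized to S] -> [S,I,S] [MISS #6: read from I]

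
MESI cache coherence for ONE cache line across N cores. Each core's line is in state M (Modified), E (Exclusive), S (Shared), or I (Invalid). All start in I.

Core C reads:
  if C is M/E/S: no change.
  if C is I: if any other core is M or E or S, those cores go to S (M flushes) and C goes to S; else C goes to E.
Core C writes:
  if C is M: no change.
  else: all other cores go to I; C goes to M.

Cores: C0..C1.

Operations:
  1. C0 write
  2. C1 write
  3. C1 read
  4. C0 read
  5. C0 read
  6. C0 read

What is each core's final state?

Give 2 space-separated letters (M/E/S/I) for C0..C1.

Answer: S S

Derivation:
Op 1: C0 write [C0 write: invalidate none -> C0=M] -> [M,I]
Op 2: C1 write [C1 write: invalidate ['C0=M'] -> C1=M] -> [I,M]
Op 3: C1 read [C1 read: already in M, no change] -> [I,M]
Op 4: C0 read [C0 read from I: others=['C1=M'] -> C0=S, others downsized to S] -> [S,S]
Op 5: C0 read [C0 read: already in S, no change] -> [S,S]
Op 6: C0 read [C0 read: already in S, no change] -> [S,S]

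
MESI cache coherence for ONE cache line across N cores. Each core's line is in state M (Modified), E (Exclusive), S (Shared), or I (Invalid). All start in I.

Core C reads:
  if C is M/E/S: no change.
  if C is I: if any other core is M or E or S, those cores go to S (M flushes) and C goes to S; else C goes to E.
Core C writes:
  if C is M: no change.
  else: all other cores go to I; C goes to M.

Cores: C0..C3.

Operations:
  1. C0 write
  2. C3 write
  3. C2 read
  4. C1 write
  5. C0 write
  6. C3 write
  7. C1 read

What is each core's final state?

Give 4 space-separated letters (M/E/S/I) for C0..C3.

Op 1: C0 write [C0 write: invalidate none -> C0=M] -> [M,I,I,I]
Op 2: C3 write [C3 write: invalidate ['C0=M'] -> C3=M] -> [I,I,I,M]
Op 3: C2 read [C2 read from I: others=['C3=M'] -> C2=S, others downsized to S] -> [I,I,S,S]
Op 4: C1 write [C1 write: invalidate ['C2=S', 'C3=S'] -> C1=M] -> [I,M,I,I]
Op 5: C0 write [C0 write: invalidate ['C1=M'] -> C0=M] -> [M,I,I,I]
Op 6: C3 write [C3 write: invalidate ['C0=M'] -> C3=M] -> [I,I,I,M]
Op 7: C1 read [C1 read from I: others=['C3=M'] -> C1=S, others downsized to S] -> [I,S,I,S]

Answer: I S I S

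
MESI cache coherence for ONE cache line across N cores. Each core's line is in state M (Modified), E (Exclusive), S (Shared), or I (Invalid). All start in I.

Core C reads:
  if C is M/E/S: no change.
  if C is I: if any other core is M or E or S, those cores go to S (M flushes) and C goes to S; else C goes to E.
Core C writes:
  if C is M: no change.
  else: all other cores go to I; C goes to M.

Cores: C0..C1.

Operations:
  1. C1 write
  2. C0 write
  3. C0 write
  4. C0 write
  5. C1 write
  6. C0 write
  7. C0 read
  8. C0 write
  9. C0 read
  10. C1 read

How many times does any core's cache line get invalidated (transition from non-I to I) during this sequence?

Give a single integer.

Answer: 3

Derivation:
Op 1: C1 write [C1 write: invalidate none -> C1=M] -> [I,M] (invalidations this op: 0; running total: 0)
Op 2: C0 write [C0 write: invalidate ['C1=M'] -> C0=M] -> [M,I] (invalidations this op: 1; running total: 1)
Op 3: C0 write [C0 write: already M (modified), no change] -> [M,I] (invalidations this op: 0; running total: 1)
Op 4: C0 write [C0 write: already M (modified), no change] -> [M,I] (invalidations this op: 0; running total: 1)
Op 5: C1 write [C1 write: invalidate ['C0=M'] -> C1=M] -> [I,M] (invalidations this op: 1; running total: 2)
Op 6: C0 write [C0 write: invalidate ['C1=M'] -> C0=M] -> [M,I] (invalidations this op: 1; running total: 3)
Op 7: C0 read [C0 read: already in M, no change] -> [M,I] (invalidations this op: 0; running total: 3)
Op 8: C0 write [C0 write: already M (modified), no change] -> [M,I] (invalidations this op: 0; running total: 3)
Op 9: C0 read [C0 read: already in M, no change] -> [M,I] (invalidations this op: 0; running total: 3)
Op 10: C1 read [C1 read from I: others=['C0=M'] -> C1=S, others downsized to S] -> [S,S] (invalidations this op: 0; running total: 3)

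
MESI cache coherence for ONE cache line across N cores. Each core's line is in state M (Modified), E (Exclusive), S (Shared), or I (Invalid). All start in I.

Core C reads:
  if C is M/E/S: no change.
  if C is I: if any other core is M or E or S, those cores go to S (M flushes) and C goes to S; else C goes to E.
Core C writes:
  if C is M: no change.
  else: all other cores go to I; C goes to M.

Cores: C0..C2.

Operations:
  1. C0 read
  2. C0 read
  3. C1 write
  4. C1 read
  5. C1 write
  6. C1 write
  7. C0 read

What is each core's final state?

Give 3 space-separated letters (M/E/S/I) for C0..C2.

Op 1: C0 read [C0 read from I: no other sharers -> C0=E (exclusive)] -> [E,I,I]
Op 2: C0 read [C0 read: already in E, no change] -> [E,I,I]
Op 3: C1 write [C1 write: invalidate ['C0=E'] -> C1=M] -> [I,M,I]
Op 4: C1 read [C1 read: already in M, no change] -> [I,M,I]
Op 5: C1 write [C1 write: already M (modified), no change] -> [I,M,I]
Op 6: C1 write [C1 write: already M (modified), no change] -> [I,M,I]
Op 7: C0 read [C0 read from I: others=['C1=M'] -> C0=S, others downsized to S] -> [S,S,I]

Answer: S S I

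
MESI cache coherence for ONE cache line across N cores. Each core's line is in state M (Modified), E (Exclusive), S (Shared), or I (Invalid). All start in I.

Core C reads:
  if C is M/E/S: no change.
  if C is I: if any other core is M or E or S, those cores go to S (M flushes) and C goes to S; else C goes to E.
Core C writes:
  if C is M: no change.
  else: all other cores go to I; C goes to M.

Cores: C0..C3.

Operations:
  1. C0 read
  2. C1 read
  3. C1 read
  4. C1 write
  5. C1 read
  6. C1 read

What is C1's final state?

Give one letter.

Op 1: C0 read [C0 read from I: no other sharers -> C0=E (exclusive)] -> [E,I,I,I]
Op 2: C1 read [C1 read from I: others=['C0=E'] -> C1=S, others downsized to S] -> [S,S,I,I]
Op 3: C1 read [C1 read: already in S, no change] -> [S,S,I,I]
Op 4: C1 write [C1 write: invalidate ['C0=S'] -> C1=M] -> [I,M,I,I]
Op 5: C1 read [C1 read: already in M, no change] -> [I,M,I,I]
Op 6: C1 read [C1 read: already in M, no change] -> [I,M,I,I]

Answer: M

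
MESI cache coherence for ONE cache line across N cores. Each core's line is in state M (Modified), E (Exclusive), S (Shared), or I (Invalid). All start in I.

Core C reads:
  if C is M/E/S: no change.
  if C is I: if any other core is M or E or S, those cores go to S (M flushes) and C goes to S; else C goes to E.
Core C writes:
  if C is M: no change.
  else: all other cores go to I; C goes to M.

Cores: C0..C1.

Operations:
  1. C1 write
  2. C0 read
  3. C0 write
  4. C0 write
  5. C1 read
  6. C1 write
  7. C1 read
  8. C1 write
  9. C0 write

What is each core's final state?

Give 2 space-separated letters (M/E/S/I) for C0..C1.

Op 1: C1 write [C1 write: invalidate none -> C1=M] -> [I,M]
Op 2: C0 read [C0 read from I: others=['C1=M'] -> C0=S, others downsized to S] -> [S,S]
Op 3: C0 write [C0 write: invalidate ['C1=S'] -> C0=M] -> [M,I]
Op 4: C0 write [C0 write: already M (modified), no change] -> [M,I]
Op 5: C1 read [C1 read from I: others=['C0=M'] -> C1=S, others downsized to S] -> [S,S]
Op 6: C1 write [C1 write: invalidate ['C0=S'] -> C1=M] -> [I,M]
Op 7: C1 read [C1 read: already in M, no change] -> [I,M]
Op 8: C1 write [C1 write: already M (modified), no change] -> [I,M]
Op 9: C0 write [C0 write: invalidate ['C1=M'] -> C0=M] -> [M,I]

Answer: M I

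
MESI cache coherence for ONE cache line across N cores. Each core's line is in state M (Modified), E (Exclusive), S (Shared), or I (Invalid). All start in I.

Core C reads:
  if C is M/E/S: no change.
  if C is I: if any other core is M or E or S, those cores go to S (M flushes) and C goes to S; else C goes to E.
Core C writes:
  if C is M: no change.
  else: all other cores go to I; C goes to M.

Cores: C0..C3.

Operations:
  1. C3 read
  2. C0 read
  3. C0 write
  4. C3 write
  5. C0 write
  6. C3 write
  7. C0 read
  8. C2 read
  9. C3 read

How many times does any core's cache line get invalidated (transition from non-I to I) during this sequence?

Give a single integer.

Op 1: C3 read [C3 read from I: no other sharers -> C3=E (exclusive)] -> [I,I,I,E] (invalidations this op: 0; running total: 0)
Op 2: C0 read [C0 read from I: others=['C3=E'] -> C0=S, others downsized to S] -> [S,I,I,S] (invalidations this op: 0; running total: 0)
Op 3: C0 write [C0 write: invalidate ['C3=S'] -> C0=M] -> [M,I,I,I] (invalidations this op: 1; running total: 1)
Op 4: C3 write [C3 write: invalidate ['C0=M'] -> C3=M] -> [I,I,I,M] (invalidations this op: 1; running total: 2)
Op 5: C0 write [C0 write: invalidate ['C3=M'] -> C0=M] -> [M,I,I,I] (invalidations this op: 1; running total: 3)
Op 6: C3 write [C3 write: invalidate ['C0=M'] -> C3=M] -> [I,I,I,M] (invalidations this op: 1; running total: 4)
Op 7: C0 read [C0 read from I: others=['C3=M'] -> C0=S, others downsized to S] -> [S,I,I,S] (invalidations this op: 0; running total: 4)
Op 8: C2 read [C2 read from I: others=['C0=S', 'C3=S'] -> C2=S, others downsized to S] -> [S,I,S,S] (invalidations this op: 0; running total: 4)
Op 9: C3 read [C3 read: already in S, no change] -> [S,I,S,S] (invalidations this op: 0; running total: 4)

Answer: 4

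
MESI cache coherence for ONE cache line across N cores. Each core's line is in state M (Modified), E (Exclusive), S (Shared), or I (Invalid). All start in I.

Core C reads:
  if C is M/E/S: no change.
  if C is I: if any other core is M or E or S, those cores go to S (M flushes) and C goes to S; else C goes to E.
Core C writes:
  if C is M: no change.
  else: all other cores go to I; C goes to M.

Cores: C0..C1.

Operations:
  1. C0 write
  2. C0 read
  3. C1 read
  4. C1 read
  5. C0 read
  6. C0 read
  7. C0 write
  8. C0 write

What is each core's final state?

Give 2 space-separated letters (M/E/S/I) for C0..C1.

Op 1: C0 write [C0 write: invalidate none -> C0=M] -> [M,I]
Op 2: C0 read [C0 read: already in M, no change] -> [M,I]
Op 3: C1 read [C1 read from I: others=['C0=M'] -> C1=S, others downsized to S] -> [S,S]
Op 4: C1 read [C1 read: already in S, no change] -> [S,S]
Op 5: C0 read [C0 read: already in S, no change] -> [S,S]
Op 6: C0 read [C0 read: already in S, no change] -> [S,S]
Op 7: C0 write [C0 write: invalidate ['C1=S'] -> C0=M] -> [M,I]
Op 8: C0 write [C0 write: already M (modified), no change] -> [M,I]

Answer: M I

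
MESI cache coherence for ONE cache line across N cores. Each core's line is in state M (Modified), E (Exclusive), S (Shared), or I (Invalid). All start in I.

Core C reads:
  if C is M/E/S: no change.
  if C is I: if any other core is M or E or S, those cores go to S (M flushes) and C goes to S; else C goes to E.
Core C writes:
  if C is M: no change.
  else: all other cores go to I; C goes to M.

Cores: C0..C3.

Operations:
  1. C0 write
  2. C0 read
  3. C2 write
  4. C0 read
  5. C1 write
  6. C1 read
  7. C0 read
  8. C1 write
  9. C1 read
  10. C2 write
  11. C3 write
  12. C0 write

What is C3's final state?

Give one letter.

Op 1: C0 write [C0 write: invalidate none -> C0=M] -> [M,I,I,I]
Op 2: C0 read [C0 read: already in M, no change] -> [M,I,I,I]
Op 3: C2 write [C2 write: invalidate ['C0=M'] -> C2=M] -> [I,I,M,I]
Op 4: C0 read [C0 read from I: others=['C2=M'] -> C0=S, others downsized to S] -> [S,I,S,I]
Op 5: C1 write [C1 write: invalidate ['C0=S', 'C2=S'] -> C1=M] -> [I,M,I,I]
Op 6: C1 read [C1 read: already in M, no change] -> [I,M,I,I]
Op 7: C0 read [C0 read from I: others=['C1=M'] -> C0=S, others downsized to S] -> [S,S,I,I]
Op 8: C1 write [C1 write: invalidate ['C0=S'] -> C1=M] -> [I,M,I,I]
Op 9: C1 read [C1 read: already in M, no change] -> [I,M,I,I]
Op 10: C2 write [C2 write: invalidate ['C1=M'] -> C2=M] -> [I,I,M,I]
Op 11: C3 write [C3 write: invalidate ['C2=M'] -> C3=M] -> [I,I,I,M]
Op 12: C0 write [C0 write: invalidate ['C3=M'] -> C0=M] -> [M,I,I,I]

Answer: I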